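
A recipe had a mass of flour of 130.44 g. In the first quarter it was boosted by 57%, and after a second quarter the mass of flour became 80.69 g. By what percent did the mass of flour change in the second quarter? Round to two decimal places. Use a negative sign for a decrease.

-60.60%

After the first quarter: 130.44 × 1.57 = 204.7908.
Second-quarter multiplier: 80.69 ÷ 204.7908 ≈ 0.394012.
That is a change of -60.60%.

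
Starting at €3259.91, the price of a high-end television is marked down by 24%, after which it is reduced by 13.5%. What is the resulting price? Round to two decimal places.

€2143.06

Each change multiplies by a factor: 0.76 × 0.865 = 0.6574.
€3259.91 × 0.6574 = €2143.064834 ≈ €2143.06.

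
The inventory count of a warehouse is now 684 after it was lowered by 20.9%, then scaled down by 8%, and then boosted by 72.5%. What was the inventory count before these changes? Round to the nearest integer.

Undoing the 72.5% increase: 684 ÷ 1.725 ≈ 396.521739.
Undoing the 8% decrease: 396.521739 ÷ 0.92 ≈ 431.00189.
Undoing the 20.9% decrease: 431.00189 ÷ 0.791 ≈ 545.

545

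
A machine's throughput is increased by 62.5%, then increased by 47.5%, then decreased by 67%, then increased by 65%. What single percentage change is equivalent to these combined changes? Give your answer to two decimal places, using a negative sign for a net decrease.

30.51%

The combined multiplier is 1.625 × 1.475 × 0.33 × 1.65 = 1.3050984375.
That corresponds to an increase of 30.51%.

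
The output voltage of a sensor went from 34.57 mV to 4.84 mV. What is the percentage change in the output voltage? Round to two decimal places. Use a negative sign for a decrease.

Change: 4.84 − 34.57 = -29.73.
Relative to the original: -29.73 ÷ 34.57 ≈ -86.00%.

-86.00%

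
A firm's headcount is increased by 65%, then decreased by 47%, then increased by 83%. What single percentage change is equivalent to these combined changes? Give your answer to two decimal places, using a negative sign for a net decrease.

The combined multiplier is 1.65 × 0.53 × 1.83 = 1.600335.
That corresponds to an increase of 60.03%.

60.03%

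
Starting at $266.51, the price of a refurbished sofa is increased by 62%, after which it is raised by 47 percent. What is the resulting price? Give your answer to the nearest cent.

$634.67

Each change multiplies by a factor: 1.62 × 1.47 = 2.3814.
$266.51 × 2.3814 = $634.666914 ≈ $634.67.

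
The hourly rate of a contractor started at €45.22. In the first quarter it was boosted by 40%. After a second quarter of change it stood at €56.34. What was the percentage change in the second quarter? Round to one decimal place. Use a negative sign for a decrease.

After the first quarter: €45.22 × 1.4 = €63.308.
Second-quarter multiplier: €56.34 ÷ €63.308 ≈ 0.88993.
That is a change of -11.0%.

-11.0%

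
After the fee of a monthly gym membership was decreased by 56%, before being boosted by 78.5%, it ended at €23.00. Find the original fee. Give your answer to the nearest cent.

The overall multiplier applied was 0.44 × 1.785 = 0.7854.
So the original fee was €23.00 ÷ 0.7854 ≈ €29.28.

€29.28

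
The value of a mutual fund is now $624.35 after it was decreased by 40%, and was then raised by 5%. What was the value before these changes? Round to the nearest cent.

$991.03

The overall multiplier applied was 0.6 × 1.05 = 0.63.
So the original value was $624.35 ÷ 0.63 ≈ $991.03.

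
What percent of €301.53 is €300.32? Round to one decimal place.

99.6%

€300.32 ÷ €301.53 ≈ 99.6%.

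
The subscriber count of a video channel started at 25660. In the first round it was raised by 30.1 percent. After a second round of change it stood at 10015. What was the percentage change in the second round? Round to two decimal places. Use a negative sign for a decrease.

After the first round: 25660 × 1.301 = 33383.66.
Second-round multiplier: 10015 ÷ 33383.66 ≈ 0.299997.
That is a change of -70.00%.

-70.00%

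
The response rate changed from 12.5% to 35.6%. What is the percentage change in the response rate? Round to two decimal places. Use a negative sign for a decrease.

The change is 35.6 − 12.5 = 23.1 percentage points.
Relative to the original 12.5%, that is 23.1 ÷ 12.5 = 184.80%.

184.80%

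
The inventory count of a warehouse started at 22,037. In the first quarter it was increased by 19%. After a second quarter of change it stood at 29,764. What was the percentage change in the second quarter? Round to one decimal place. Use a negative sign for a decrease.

13.5%

After the first quarter: 22,037 × 1.19 = 26224.03.
Second-quarter multiplier: 29,764 ÷ 26224.03 ≈ 1.13499.
That is a change of 13.5%.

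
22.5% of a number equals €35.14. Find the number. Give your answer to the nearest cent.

€35.14 ÷ 0.225 ≈ €156.18.

€156.18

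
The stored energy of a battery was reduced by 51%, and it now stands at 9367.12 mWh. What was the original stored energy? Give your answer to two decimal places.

The overall multiplier applied was 0.49.
So the original stored energy was 9367.12 ÷ 0.49 ≈ 19116.57 mWh.

19116.57 mWh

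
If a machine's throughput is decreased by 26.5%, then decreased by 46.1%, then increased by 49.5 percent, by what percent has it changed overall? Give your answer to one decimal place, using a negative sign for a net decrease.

The combined multiplier is 0.735 × 0.539 × 1.495 = 0.592266675.
That corresponds to a decrease of 40.8%.

-40.8%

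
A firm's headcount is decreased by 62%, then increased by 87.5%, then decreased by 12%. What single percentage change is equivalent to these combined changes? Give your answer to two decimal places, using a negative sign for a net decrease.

A 62% decrease multiplies by 0.38.
Then an 87.5% increase: 0.38 × 1.875 = 0.7125.
Then a 12% decrease: 0.7125 × 0.88 = 0.627.
Overall factor 0.627, i.e. -37.30%.

-37.30%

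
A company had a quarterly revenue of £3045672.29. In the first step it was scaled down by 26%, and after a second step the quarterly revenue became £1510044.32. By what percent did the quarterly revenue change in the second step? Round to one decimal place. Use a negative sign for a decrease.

After the first step: £3045672.29 × 0.74 = £2253797.4946.
Second-step multiplier: £1510044.32 ÷ £2253797.4946 ≈ 0.67.
That is a change of -33.0%.

-33.0%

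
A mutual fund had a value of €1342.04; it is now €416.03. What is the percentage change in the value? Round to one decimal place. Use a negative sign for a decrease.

-69.0%

Change: €416.03 − €1342.04 = -€926.01.
Relative to the original: -€926.01 ÷ €1342.04 ≈ -69.0%.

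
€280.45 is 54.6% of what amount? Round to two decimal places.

€513.64

€280.45 ÷ 0.546 ≈ €513.64.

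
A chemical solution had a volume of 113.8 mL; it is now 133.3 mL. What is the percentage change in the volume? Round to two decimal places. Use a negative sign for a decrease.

17.14%

Change: 133.3 − 113.8 = 19.5.
Relative to the original: 19.5 ÷ 113.8 ≈ 17.14%.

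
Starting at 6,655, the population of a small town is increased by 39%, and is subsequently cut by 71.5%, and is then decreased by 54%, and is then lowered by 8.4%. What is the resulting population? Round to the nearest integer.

Each change multiplies by a factor: 1.39 × 0.285 × 0.46 × 0.916 = 0.166921764.
6,655 × 0.166921764 = 1110.86433942 ≈ 1,111.

1,111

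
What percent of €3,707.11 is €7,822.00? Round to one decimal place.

211.0%

€7,822.00 ÷ €3,707.11 ≈ 211.0%.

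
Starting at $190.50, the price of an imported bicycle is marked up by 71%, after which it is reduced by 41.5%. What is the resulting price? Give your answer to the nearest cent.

Each change multiplies by a factor: 1.71 × 0.585 = 1.00035.
$190.50 × 1.00035 = $190.566675 ≈ $190.57.

$190.57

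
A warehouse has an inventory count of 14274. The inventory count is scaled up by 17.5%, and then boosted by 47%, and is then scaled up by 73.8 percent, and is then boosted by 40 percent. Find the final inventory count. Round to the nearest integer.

59990

Each change multiplies by a factor: 1.175 × 1.47 × 1.738 × 1.4 = 4.2027447.
14274 × 4.2027447 = 59989.9778478 ≈ 59990.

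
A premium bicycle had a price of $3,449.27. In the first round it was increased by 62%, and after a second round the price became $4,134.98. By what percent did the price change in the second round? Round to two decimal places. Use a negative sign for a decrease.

-26.00%

After the first round: $3,449.27 × 1.62 = $5587.8174.
Second-round multiplier: $4,134.98 ÷ $5587.8174 ≈ 0.739999.
That is a change of -26.00%.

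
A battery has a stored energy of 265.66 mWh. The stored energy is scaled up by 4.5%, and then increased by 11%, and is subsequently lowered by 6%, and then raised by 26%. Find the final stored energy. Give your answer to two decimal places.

364.98 mWh

Apply the 4.5% increase: 265.66 × 1.045 = 277.6147.
11% increase: 277.6147 × 1.11 = 308.152317.
After the 6% decrease: 308.152317 × 0.94 = 289.66317798.
After the 26% increase: 289.66317798 × 1.26 = 364.9756042548 ≈ 364.98.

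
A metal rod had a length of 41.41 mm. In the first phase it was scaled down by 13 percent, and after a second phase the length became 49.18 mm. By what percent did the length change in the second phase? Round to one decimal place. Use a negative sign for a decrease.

36.5%

After the first phase: 41.41 × 0.87 = 36.0267.
Second-phase multiplier: 49.18 ÷ 36.0267 ≈ 1.3651.
That is a change of 36.5%.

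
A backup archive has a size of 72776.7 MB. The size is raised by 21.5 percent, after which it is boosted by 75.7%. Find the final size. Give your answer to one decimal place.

155360.4 MB

Each change multiplies by a factor: 1.215 × 1.757 = 2.134755.
72776.7 × 2.134755 = 155360.4242085 ≈ 155360.4.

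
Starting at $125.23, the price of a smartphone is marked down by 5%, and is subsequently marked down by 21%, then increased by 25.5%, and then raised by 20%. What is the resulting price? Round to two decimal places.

Each change multiplies by a factor: 0.95 × 0.79 × 1.255 × 1.2 = 1.130253.
$125.23 × 1.130253 = $141.54158319 ≈ $141.54.

$141.54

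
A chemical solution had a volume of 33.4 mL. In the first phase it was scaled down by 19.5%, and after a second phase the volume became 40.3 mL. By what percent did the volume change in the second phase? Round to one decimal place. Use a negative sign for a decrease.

49.9%

After the first phase: 33.4 × 0.805 = 26.887.
Second-phase multiplier: 40.3 ÷ 26.887 ≈ 1.49887.
That is a change of 49.9%.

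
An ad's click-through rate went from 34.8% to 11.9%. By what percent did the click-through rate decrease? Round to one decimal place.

65.8%

The change is 11.9 − 34.8 = -22.9 percentage points.
Relative to the original 34.8%, that is -22.9 ÷ 34.8 ≈ -65.8%.
So the click-through rate fell by 65.8%.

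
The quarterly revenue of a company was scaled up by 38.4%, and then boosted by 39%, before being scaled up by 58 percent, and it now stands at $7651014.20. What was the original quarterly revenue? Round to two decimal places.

Undoing the 58% increase: $7651014.20 ÷ 1.58 ≈ $4842414.050633.
Undoing the 39% increase: $4842414.050633 ÷ 1.39 ≈ $3483751.115563.
Undoing the 38.4% increase: $3483751.115563 ÷ 1.384 ≈ $2517161.21.

$2517161.21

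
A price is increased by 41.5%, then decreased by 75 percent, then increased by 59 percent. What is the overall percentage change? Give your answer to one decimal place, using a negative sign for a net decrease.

-43.8%

A 41.5% increase multiplies by 1.415.
Then a 75% decrease: 1.415 × 0.25 = 0.35375.
Then a 59% increase: 0.35375 × 1.59 = 0.5624625.
Overall factor 0.5624625, i.e. -43.8%.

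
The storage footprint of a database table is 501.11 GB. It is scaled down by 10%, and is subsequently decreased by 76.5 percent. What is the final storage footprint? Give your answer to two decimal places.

105.98 GB

Each change multiplies by a factor: 0.9 × 0.235 = 0.2115.
501.11 × 0.2115 = 105.984765 ≈ 105.98.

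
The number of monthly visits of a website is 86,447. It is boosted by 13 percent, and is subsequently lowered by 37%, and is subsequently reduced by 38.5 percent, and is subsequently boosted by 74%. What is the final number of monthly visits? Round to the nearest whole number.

Apply the 13% increase: 86,447 × 1.13 = 97685.11.
After the 37% decrease: 97685.11 × 0.63 = 61541.6193.
38.5% decrease: 61541.6193 × 0.615 = 37848.0958695.
After the 74% increase: 37848.0958695 × 1.74 = 65855.68681293 ≈ 65,856.

65,856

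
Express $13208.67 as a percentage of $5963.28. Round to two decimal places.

221.50%

$13208.67 ÷ $5963.28 ≈ 221.50%.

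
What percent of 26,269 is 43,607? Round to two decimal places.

166.00%

43,607 ÷ 26,269 ≈ 166.00%.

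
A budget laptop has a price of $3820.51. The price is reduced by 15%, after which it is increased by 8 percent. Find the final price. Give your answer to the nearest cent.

$3507.23

Each change multiplies by a factor: 0.85 × 1.08 = 0.918.
$3820.51 × 0.918 = $3507.22818 ≈ $3507.23.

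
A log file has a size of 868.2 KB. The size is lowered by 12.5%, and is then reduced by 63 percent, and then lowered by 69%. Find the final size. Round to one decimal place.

87.1 KB

Apply the 12.5% decrease: 868.2 × 0.875 = 759.675.
63% decrease: 759.675 × 0.37 = 281.07975.
Apply the 69% decrease: 281.07975 × 0.31 = 87.1347225 ≈ 87.1.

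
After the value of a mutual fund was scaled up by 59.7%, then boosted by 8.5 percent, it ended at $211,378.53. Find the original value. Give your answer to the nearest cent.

The overall multiplier applied was 1.597 × 1.085 = 1.732745.
So the original value was $211,378.53 ÷ 1.732745 ≈ $121,990.56.

$121,990.56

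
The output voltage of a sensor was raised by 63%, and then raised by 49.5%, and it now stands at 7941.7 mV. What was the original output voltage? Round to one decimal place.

3259.0 mV

The overall multiplier applied was 1.63 × 1.495 = 2.43685.
So the original output voltage was 7941.7 ÷ 2.43685 ≈ 3259.0 mV.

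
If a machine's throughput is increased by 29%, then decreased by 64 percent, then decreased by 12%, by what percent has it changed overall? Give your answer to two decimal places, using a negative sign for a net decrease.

-59.13%

The combined multiplier is 1.29 × 0.36 × 0.88 = 0.408672.
That corresponds to a decrease of 59.13%.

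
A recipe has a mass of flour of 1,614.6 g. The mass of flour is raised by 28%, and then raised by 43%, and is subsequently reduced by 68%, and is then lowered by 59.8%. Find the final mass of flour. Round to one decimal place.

28% increase: 1,614.6 × 1.28 = 2066.688.
Apply the 43% increase: 2066.688 × 1.43 = 2955.36384.
Apply the 68% decrease: 2955.36384 × 0.32 = 945.7164288.
Apply the 59.8% decrease: 945.7164288 × 0.402 = 380.1780043776 ≈ 380.2.

380.2 g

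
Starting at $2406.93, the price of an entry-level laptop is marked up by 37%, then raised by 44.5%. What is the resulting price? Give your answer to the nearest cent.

$4764.88

Apply the 37% increase: $2406.93 × 1.37 = $3297.4941.
Apply the 44.5% increase: $3297.4941 × 1.445 = $4764.8789745 ≈ $4764.88.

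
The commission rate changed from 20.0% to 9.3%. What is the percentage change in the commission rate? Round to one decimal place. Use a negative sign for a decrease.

The change is 9.3 − 20.0 = -10.7 percentage points.
Relative to the original 20.0%, that is -10.7 ÷ 20.0 = -53.5%.

-53.5%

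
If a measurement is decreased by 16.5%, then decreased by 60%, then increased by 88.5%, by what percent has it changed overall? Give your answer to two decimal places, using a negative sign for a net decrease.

-37.04%

The combined multiplier is 0.835 × 0.4 × 1.885 = 0.62959.
That corresponds to a decrease of 37.04%.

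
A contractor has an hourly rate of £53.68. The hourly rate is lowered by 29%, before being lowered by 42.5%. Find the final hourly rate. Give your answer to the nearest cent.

After the 29% decrease: £53.68 × 0.71 = £38.1128.
Apply the 42.5% decrease: £38.1128 × 0.575 = £21.91486 ≈ £21.91.

£21.91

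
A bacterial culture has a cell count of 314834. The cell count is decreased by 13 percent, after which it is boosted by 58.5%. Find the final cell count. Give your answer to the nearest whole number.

After the 13% decrease: 314834 × 0.87 = 273905.58.
After the 58.5% increase: 273905.58 × 1.585 = 434140.3443 ≈ 434140.

434140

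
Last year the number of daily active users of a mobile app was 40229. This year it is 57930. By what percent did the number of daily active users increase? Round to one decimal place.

Change: 57930 − 40229 = 17701.
Relative to the original: 17701 ÷ 40229 ≈ 44.0%.
So the number of daily active users increased by 44.0%.

44.0%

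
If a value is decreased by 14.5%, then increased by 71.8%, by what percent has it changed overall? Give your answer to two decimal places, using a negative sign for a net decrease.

The combined multiplier is 0.855 × 1.718 = 1.46889.
That corresponds to an increase of 46.89%.

46.89%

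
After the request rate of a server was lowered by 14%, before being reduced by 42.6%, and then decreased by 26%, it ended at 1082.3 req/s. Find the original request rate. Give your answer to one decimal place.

2962.8 req/s

The overall multiplier applied was 0.86 × 0.574 × 0.74 = 0.3652936.
So the original request rate was 1082.3 ÷ 0.3652936 ≈ 2962.8 req/s.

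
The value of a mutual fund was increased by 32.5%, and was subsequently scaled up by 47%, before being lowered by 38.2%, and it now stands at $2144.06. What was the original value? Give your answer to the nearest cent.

The overall multiplier applied was 1.325 × 1.47 × 0.618 = 1.2037095.
So the original value was $2144.06 ÷ 1.2037095 ≈ $1781.21.

$1781.21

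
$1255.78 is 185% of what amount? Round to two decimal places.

$1255.78 ÷ 1.85 = $678.80.

$678.80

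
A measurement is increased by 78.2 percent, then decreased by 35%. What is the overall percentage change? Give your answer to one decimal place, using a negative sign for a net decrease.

15.8%

A 78.2% increase multiplies by 1.782.
Then a 35% decrease: 1.782 × 0.65 = 1.1583.
Overall factor 1.1583, i.e. 15.8%.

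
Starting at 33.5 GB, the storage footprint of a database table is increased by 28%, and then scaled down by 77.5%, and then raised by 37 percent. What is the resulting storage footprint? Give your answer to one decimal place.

Apply the 28% increase: 33.5 × 1.28 = 42.88.
77.5% decrease: 42.88 × 0.225 = 9.648.
Apply the 37% increase: 9.648 × 1.37 = 13.21776 ≈ 13.2.

13.2 GB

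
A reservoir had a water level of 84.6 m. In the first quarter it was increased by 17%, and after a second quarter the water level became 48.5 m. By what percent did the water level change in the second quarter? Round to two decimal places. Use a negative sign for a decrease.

-51.00%

After the first quarter: 84.6 × 1.17 = 98.982.
Second-quarter multiplier: 48.5 ÷ 98.982 ≈ 0.489988.
That is a change of -51.00%.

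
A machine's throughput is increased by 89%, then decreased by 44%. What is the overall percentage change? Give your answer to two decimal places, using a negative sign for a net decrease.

5.84%

The combined multiplier is 1.89 × 0.56 = 1.0584.
That corresponds to an increase of 5.84%.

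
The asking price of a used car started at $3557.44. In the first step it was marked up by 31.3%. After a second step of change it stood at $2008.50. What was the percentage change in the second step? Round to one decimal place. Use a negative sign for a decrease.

-57.0%

After the first step: $3557.44 × 1.313 = $4670.91872.
Second-step multiplier: $2008.50 ÷ $4670.91872 ≈ 0.43.
That is a change of -57.0%.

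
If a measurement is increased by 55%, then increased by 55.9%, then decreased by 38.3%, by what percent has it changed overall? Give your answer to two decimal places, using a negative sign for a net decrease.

A 55% increase multiplies by 1.55.
Then a 55.9% increase: 1.55 × 1.559 = 2.41645.
Then a 38.3% decrease: 2.41645 × 0.617 = 1.49094965.
Overall factor 1.49094965, i.e. 49.09%.

49.09%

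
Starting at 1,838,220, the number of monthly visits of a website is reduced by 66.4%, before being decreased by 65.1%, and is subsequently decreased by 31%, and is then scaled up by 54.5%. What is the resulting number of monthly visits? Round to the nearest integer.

After the 66.4% decrease: 1,838,220 × 0.336 = 617641.92.
65.1% decrease: 617641.92 × 0.349 = 215557.03008.
After the 31% decrease: 215557.03008 × 0.69 = 148734.3507552.
After the 54.5% increase: 148734.3507552 × 1.545 = 229794.571916784 ≈ 229,795.

229,795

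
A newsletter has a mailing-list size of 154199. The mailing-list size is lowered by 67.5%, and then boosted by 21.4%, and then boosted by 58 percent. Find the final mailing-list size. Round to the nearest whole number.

Each change multiplies by a factor: 0.325 × 1.214 × 1.58 = 0.623389.
154199 × 0.623389 = 96125.960411 ≈ 96126.

96126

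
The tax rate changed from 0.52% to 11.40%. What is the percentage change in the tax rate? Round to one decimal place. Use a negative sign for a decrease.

The change is 11.40 − 0.52 = 10.88 percentage points.
Relative to the original 0.52%, that is 10.88 ÷ 0.52 ≈ 2092.3%.

2092.3%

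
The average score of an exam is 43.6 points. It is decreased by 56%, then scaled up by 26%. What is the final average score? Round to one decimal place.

Each change multiplies by a factor: 0.44 × 1.26 = 0.5544.
43.6 × 0.5544 = 24.17184 ≈ 24.2.

24.2 points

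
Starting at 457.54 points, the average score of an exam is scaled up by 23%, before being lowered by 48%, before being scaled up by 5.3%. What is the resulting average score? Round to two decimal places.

308.15 points

Each change multiplies by a factor: 1.23 × 0.52 × 1.053 = 0.6734988.
457.54 × 0.6734988 = 308.152640952 ≈ 308.15.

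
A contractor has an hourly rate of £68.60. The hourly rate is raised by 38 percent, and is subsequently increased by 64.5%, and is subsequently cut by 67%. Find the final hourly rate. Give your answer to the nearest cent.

38% increase: £68.60 × 1.38 = £94.668.
64.5% increase: £94.668 × 1.645 = £155.72886.
Apply the 67% decrease: £155.72886 × 0.33 = £51.3905238 ≈ £51.39.

£51.39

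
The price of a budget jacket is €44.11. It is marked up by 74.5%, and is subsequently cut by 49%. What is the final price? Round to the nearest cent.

Each change multiplies by a factor: 1.745 × 0.51 = 0.88995.
€44.11 × 0.88995 = €39.2556945 ≈ €39.26.

€39.26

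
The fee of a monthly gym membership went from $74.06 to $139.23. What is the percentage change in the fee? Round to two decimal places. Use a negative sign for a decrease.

88.00%

Change: $139.23 − $74.06 = $65.17.
Relative to the original: $65.17 ÷ $74.06 ≈ 88.00%.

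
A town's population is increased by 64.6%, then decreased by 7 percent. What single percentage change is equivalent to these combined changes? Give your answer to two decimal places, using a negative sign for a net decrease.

53.08%

The combined multiplier is 1.646 × 0.93 = 1.53078.
That corresponds to an increase of 53.08%.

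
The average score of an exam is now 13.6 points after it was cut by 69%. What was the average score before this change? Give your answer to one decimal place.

The overall multiplier applied was 0.31.
So the original average score was 13.6 ÷ 0.31 ≈ 43.9 points.

43.9 points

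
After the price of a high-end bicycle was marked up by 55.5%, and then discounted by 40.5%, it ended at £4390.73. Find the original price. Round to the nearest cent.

£4745.58

Undoing the 40.5% decrease: £4390.73 ÷ 0.595 ≈ £7379.378151.
Undoing the 55.5% increase: £7379.378151 ÷ 1.555 ≈ £4745.58.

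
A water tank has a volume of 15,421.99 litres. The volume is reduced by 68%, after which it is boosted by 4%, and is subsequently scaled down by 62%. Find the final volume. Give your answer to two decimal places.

Each change multiplies by a factor: 0.32 × 1.04 × 0.38 = 0.126464.
15,421.99 × 0.126464 = 1950.32654336 ≈ 1,950.33.

1,950.33 litres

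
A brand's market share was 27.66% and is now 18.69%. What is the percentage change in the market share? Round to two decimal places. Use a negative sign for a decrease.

-32.43%

The change is 18.69 − 27.66 = -8.97 percentage points.
Relative to the original 27.66%, that is -8.97 ÷ 27.66 ≈ -32.43%.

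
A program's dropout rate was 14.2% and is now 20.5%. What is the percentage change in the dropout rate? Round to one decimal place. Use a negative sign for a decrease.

44.4%

The change is 20.5 − 14.2 = 6.3 percentage points.
Relative to the original 14.2%, that is 6.3 ÷ 14.2 ≈ 44.4%.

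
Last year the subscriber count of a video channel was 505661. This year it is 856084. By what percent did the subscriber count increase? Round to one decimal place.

Change: 856084 − 505661 = 350423.
Relative to the original: 350423 ÷ 505661 ≈ 69.3%.
So the subscriber count increased by 69.3%.

69.3%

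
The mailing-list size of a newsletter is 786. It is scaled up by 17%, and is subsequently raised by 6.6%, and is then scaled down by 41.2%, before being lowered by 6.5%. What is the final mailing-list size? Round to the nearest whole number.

Each change multiplies by a factor: 1.17 × 1.066 × 0.588 × 0.935 = 0.6856966116.
786 × 0.6856966116 = 538.9575367176 ≈ 539.

539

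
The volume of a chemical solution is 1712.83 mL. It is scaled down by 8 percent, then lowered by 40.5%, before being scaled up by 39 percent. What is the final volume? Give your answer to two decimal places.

Each change multiplies by a factor: 0.92 × 0.595 × 1.39 = 0.760886.
1712.83 × 0.760886 = 1303.26836738 ≈ 1303.27.

1303.27 mL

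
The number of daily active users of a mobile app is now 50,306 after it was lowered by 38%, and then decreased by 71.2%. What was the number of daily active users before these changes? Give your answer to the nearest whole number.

Undoing the 71.2% decrease: 50,306 ÷ 0.288 ≈ 174673.611111.
Undoing the 38% decrease: 174673.611111 ÷ 0.62 ≈ 281,732.

281,732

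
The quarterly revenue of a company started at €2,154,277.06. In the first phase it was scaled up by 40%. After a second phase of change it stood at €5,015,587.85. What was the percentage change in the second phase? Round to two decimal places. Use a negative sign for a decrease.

After the first phase: €2,154,277.06 × 1.4 = €3015987.884.
Second-phase multiplier: €5,015,587.85 ÷ €3015987.884 ≈ 1.663.
That is a change of 66.30%.

66.30%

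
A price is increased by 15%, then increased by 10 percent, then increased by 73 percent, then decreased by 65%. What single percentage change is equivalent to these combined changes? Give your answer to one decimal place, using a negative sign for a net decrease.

-23.4%

The combined multiplier is 1.15 × 1.1 × 1.73 × 0.35 = 0.7659575.
That corresponds to a decrease of 23.4%.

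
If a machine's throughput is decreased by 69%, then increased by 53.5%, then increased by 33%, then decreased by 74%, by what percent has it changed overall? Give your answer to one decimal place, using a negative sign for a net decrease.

The combined multiplier is 0.31 × 1.535 × 1.33 × 0.26 = 0.16454893.
That corresponds to a decrease of 83.5%.

-83.5%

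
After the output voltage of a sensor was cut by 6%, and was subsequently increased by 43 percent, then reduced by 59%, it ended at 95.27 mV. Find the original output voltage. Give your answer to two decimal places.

172.87 mV

The overall multiplier applied was 0.94 × 1.43 × 0.41 = 0.551122.
So the original output voltage was 95.27 ÷ 0.551122 ≈ 172.87 mV.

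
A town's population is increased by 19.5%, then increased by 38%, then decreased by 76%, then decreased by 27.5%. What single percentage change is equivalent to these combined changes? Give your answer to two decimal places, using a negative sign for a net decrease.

The combined multiplier is 1.195 × 1.38 × 0.24 × 0.725 = 0.2869434.
That corresponds to a decrease of 71.31%.

-71.31%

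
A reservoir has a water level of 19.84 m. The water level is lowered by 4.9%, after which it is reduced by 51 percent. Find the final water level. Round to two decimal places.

9.25 m

Each change multiplies by a factor: 0.951 × 0.49 = 0.46599.
19.84 × 0.46599 = 9.2452416 ≈ 9.25.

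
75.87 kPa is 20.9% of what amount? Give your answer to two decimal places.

363.01 kPa

75.87 kPa ÷ 0.209 ≈ 363.01 kPa.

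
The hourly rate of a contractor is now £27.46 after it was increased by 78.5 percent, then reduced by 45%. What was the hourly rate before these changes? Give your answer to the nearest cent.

Undoing the 45% decrease: £27.46 ÷ 0.55 ≈ £49.927273.
Undoing the 78.5% increase: £49.927273 ÷ 1.785 ≈ £27.97.

£27.97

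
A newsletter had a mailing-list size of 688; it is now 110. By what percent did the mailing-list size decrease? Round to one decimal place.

84.0%

Change: 110 − 688 = -578.
Relative to the original: -578 ÷ 688 ≈ -84.0%.
So the mailing-list size decreased by 84.0%.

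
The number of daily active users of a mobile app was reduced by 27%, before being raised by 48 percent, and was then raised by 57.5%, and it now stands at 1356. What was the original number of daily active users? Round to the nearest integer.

797

The overall multiplier applied was 0.73 × 1.48 × 1.575 = 1.70163.
So the original number of daily active users was 1356 ÷ 1.70163 ≈ 797.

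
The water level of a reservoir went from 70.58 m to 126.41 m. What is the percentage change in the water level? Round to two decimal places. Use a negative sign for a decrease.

79.10%

Change: 126.41 − 70.58 = 55.83.
Relative to the original: 55.83 ÷ 70.58 ≈ 79.10%.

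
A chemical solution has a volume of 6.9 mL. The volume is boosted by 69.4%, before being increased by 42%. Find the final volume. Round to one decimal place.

16.6 mL

Apply the 69.4% increase: 6.9 × 1.694 = 11.6886.
42% increase: 11.6886 × 1.42 = 16.597812 ≈ 16.6.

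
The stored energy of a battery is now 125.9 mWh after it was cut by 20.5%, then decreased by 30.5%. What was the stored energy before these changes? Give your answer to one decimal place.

Undoing the 30.5% decrease: 125.9 ÷ 0.695 ≈ 181.151079.
Undoing the 20.5% decrease: 181.151079 ÷ 0.795 ≈ 227.9 mWh.

227.9 mWh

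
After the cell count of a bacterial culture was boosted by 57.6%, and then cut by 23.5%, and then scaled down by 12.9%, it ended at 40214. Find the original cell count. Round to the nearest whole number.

Undoing the 12.9% decrease: 40214 ÷ 0.871 ≈ 46169.919633.
Undoing the 23.5% decrease: 46169.919633 ÷ 0.765 ≈ 60352.836122.
Undoing the 57.6% increase: 60352.836122 ÷ 1.576 ≈ 38295.

38295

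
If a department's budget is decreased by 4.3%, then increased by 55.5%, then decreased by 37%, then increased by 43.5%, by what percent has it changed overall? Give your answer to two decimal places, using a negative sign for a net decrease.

34.53%

A 4.3% decrease multiplies by 0.957.
Then a 55.5% increase: 0.957 × 1.555 = 1.488135.
Then a 37% decrease: 1.488135 × 0.63 = 0.93752505.
Then a 43.5% increase: 0.93752505 × 1.435 = 1.34534844675.
Overall factor 1.34534844675, i.e. 34.53%.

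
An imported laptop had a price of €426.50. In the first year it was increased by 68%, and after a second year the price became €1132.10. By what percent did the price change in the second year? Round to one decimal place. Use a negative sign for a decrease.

58.0%

After the first year: €426.50 × 1.68 = €716.52.
Second-year multiplier: €1132.10 ÷ €716.52 ≈ 1.58.
That is a change of 58.0%.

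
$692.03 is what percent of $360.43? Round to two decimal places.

192.00%

$692.03 ÷ $360.43 ≈ 192.00%.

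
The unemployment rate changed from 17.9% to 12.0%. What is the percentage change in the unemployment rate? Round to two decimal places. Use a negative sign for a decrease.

-32.96%

The change is 12.0 − 17.9 = -5.9 percentage points.
Relative to the original 17.9%, that is -5.9 ÷ 17.9 ≈ -32.96%.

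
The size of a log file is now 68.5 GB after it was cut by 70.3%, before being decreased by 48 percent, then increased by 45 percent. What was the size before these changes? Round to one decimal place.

305.9 GB

The overall multiplier applied was 0.297 × 0.52 × 1.45 = 0.223938.
So the original size was 68.5 ÷ 0.223938 ≈ 305.9 GB.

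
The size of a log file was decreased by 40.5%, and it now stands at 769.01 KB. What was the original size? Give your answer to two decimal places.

1,292.45 KB

The overall multiplier applied was 0.595.
So the original size was 769.01 ÷ 0.595 ≈ 1,292.45 KB.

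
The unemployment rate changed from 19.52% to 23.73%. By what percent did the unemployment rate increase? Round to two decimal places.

The change is 23.73 − 19.52 = 4.21 percentage points.
Relative to the original 19.52%, that is 4.21 ÷ 19.52 ≈ 21.57%.
So the unemployment rate rose by 21.57%.

21.57%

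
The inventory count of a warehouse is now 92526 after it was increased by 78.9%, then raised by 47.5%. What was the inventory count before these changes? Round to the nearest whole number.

35064

Undoing the 47.5% increase: 92526 ÷ 1.475 ≈ 62729.491525.
Undoing the 78.9% increase: 62729.491525 ÷ 1.789 ≈ 35064.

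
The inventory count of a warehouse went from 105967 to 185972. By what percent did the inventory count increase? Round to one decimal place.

75.5%

Change: 185972 − 105967 = 80005.
Relative to the original: 80005 ÷ 105967 ≈ 75.5%.
So the inventory count increased by 75.5%.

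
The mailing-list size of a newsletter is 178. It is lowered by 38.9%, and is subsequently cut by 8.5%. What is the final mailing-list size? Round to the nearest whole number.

Each change multiplies by a factor: 0.611 × 0.915 = 0.559065.
178 × 0.559065 = 99.51357 ≈ 100.

100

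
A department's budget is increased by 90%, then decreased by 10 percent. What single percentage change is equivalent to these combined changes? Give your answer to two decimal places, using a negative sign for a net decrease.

71.00%

A 90% increase multiplies by 1.9.
Then a 10% decrease: 1.9 × 0.9 = 1.71.
Overall factor 1.71, i.e. 71.00%.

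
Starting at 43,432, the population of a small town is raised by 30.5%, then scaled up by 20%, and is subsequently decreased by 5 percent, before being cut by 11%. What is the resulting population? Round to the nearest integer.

57,506

30.5% increase: 43,432 × 1.305 = 56678.76.
20% increase: 56678.76 × 1.2 = 68014.512.
After the 5% decrease: 68014.512 × 0.95 = 64613.7864.
Apply the 11% decrease: 64613.7864 × 0.89 = 57506.269896 ≈ 57,506.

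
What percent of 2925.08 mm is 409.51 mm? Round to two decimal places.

14.00%

409.51 mm ÷ 2925.08 mm ≈ 14.00%.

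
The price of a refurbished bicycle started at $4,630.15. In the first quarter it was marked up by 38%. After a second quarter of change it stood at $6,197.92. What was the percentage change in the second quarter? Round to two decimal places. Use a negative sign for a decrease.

After the first quarter: $4,630.15 × 1.38 = $6389.607.
Second-quarter multiplier: $6,197.92 ÷ $6389.607 ≈ 0.97.
That is a change of -3.00%.

-3.00%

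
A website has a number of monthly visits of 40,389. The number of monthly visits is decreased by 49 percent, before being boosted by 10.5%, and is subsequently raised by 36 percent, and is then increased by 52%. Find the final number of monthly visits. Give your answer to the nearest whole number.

47,052

Each change multiplies by a factor: 0.51 × 1.105 × 1.36 × 1.52 = 1.16497056.
40,389 × 1.16497056 = 47051.99594784 ≈ 47,052.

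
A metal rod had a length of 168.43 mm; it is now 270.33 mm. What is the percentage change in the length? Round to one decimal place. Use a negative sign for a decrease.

60.5%

Change: 270.33 − 168.43 = 101.90.
Relative to the original: 101.90 ÷ 168.43 ≈ 60.5%.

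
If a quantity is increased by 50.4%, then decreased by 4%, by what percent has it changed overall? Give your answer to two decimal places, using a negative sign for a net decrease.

A 50.4% increase multiplies by 1.504.
Then a 4% decrease: 1.504 × 0.96 = 1.44384.
Overall factor 1.44384, i.e. 44.38%.

44.38%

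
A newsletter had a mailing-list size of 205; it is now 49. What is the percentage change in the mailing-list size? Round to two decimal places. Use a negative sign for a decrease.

-76.10%

Change: 49 − 205 = -156.
Relative to the original: -156 ÷ 205 ≈ -76.10%.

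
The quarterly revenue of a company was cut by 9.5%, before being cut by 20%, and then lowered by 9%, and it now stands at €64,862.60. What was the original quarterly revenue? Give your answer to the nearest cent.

€98,449.70

Undoing the 9% decrease: €64,862.60 ÷ 0.91 ≈ €71277.582418.
Undoing the 20% decrease: €71277.582418 ÷ 0.8 ≈ €89096.978023.
Undoing the 9.5% decrease: €89096.978023 ÷ 0.905 ≈ €98,449.70.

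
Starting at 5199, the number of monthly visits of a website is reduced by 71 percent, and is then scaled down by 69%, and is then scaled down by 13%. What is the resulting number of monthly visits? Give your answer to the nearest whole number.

407

Each change multiplies by a factor: 0.29 × 0.31 × 0.87 = 0.078213.
5199 × 0.078213 = 406.629387 ≈ 407.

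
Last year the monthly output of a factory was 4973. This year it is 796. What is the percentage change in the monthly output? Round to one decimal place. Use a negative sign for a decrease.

Change: 796 − 4973 = -4177.
Relative to the original: -4177 ÷ 4973 ≈ -84.0%.

-84.0%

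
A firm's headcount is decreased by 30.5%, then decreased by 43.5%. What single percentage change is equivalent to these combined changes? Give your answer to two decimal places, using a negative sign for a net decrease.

A 30.5% decrease multiplies by 0.695.
Then a 43.5% decrease: 0.695 × 0.565 = 0.392675.
Overall factor 0.392675, i.e. -60.73%.

-60.73%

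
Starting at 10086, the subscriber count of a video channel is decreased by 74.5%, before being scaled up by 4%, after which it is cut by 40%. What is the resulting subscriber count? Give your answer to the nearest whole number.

Each change multiplies by a factor: 0.255 × 1.04 × 0.6 = 0.15912.
10086 × 0.15912 = 1604.88432 ≈ 1605.

1605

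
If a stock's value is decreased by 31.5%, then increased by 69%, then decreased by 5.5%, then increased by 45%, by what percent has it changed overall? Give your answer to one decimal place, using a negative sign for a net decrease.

The combined multiplier is 0.685 × 1.69 × 0.945 × 1.45 = 1.5862699125.
That corresponds to an increase of 58.6%.

58.6%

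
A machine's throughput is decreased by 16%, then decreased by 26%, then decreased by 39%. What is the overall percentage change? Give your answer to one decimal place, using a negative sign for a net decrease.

The combined multiplier is 0.84 × 0.74 × 0.61 = 0.379176.
That corresponds to a decrease of 62.1%.

-62.1%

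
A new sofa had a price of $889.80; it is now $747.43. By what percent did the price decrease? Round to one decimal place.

Change: $747.43 − $889.80 = -$142.37.
Relative to the original: -$142.37 ÷ $889.80 ≈ -16.0%.
So the price decreased by 16.0%.

16.0%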